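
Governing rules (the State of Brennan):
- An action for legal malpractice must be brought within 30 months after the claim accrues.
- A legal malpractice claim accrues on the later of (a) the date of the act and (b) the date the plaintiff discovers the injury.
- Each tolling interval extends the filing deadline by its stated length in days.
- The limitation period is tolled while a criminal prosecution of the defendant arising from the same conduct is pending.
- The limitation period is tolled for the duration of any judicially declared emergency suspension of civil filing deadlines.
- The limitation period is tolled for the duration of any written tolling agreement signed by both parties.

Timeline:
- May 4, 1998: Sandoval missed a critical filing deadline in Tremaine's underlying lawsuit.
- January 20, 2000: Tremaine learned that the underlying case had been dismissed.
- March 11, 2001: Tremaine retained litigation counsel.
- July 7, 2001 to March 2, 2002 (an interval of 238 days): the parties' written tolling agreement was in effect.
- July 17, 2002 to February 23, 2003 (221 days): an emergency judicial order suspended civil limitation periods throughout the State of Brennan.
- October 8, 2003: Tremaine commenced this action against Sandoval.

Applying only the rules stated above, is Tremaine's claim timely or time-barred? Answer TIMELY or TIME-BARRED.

TIMELY

The claim accrued on January 20, 2000 — the later of the May 4, 1998 act and the January 20, 2000 discovery.
Adding the 30 months base period to January 20, 2000 gives a deadline of July 20, 2002, before any tolling.
The period was tolled for 238 days by the written tolling agreement (July 7, 2001 to March 2, 2002), pushing the deadline to March 15, 2003.
Because the emergency suspension of filing deadlines ran from July 17, 2002 to February 23, 2003, the deadline is extended by 221 days to October 22, 2003.
None of the other events listed affects the running of the period under the stated rules.
Tremaine filed on October 8, 2003, before the October 22, 2003 deadline, so the action is timely.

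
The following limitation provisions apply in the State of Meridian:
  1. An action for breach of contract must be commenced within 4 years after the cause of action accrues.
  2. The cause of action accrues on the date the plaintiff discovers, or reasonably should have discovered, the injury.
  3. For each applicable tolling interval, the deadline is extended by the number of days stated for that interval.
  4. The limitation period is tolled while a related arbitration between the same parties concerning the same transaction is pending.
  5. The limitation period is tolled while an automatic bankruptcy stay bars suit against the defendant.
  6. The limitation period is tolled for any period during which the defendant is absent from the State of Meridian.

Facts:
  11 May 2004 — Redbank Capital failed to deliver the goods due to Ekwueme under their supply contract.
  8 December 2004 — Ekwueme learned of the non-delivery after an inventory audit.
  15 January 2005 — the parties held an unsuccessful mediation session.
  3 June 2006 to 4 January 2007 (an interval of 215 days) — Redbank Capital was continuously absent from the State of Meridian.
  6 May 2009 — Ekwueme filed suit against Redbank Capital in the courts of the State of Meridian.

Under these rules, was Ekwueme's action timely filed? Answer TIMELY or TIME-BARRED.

TIMELY

Under the discovery rule, the claim accrued on 8 December 2004, when Ekwueme discovered the injury — not on the 11 May 2004 date of the underlying act.
The untolled deadline — 4 years after 8 December 2004 — is 8 December 2008.
Because the defendant's absence from the jurisdiction ran from 3 June 2006 to 4 January 2007, the deadline is extended by 215 days to 11 July 2009.
Nothing else in the chronology tolls or restarts the period.
Filing on 6 May 2009 beat the 11 July 2009 deadline — the action is timely.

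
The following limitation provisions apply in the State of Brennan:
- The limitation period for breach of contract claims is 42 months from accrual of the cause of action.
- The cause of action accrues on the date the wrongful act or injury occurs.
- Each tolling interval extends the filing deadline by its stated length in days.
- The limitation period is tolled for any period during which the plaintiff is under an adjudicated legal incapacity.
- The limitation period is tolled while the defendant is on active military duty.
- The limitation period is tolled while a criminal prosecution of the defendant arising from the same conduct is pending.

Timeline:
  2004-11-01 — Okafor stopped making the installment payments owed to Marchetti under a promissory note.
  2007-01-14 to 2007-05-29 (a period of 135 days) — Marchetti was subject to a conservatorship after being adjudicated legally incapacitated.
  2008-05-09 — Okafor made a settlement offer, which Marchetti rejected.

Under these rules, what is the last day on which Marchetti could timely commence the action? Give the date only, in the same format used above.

The cause of action accrued on 2004-11-01, the date of the act.
The untolled deadline — 42 months after 2004-11-01 — is 2008-05-01.
Because the plaintiff's legal incapacity ran from 2007-01-14 to 2007-05-29, the deadline is extended by 135 days to 2008-09-13.
Nothing else in the chronology tolls or restarts the period.

2008-09-13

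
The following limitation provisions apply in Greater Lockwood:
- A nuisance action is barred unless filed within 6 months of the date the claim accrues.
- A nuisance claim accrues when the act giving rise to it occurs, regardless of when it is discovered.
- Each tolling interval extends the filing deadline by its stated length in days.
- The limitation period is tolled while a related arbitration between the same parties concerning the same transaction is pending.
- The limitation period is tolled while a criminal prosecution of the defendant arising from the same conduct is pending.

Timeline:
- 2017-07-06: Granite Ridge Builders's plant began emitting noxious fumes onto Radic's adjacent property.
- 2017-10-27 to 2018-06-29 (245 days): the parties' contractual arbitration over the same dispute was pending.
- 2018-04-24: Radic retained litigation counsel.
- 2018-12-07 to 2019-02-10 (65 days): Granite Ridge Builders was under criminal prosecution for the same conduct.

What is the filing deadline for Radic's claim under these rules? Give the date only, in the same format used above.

The limitation period began to run on 2017-07-06.
The untolled deadline — 6 months after 2017-07-06 — is 2018-01-06.
The period was tolled for 245 days by the pending related arbitration (2017-10-27 to 2018-06-29), pushing the deadline to 2018-09-08.
The pending criminal prosecution starting 2018-12-07 came too late — the period had run on 2018-09-08 — and so does not extend the deadline.
Nothing else in the chronology tolls or restarts the period.

2018-09-08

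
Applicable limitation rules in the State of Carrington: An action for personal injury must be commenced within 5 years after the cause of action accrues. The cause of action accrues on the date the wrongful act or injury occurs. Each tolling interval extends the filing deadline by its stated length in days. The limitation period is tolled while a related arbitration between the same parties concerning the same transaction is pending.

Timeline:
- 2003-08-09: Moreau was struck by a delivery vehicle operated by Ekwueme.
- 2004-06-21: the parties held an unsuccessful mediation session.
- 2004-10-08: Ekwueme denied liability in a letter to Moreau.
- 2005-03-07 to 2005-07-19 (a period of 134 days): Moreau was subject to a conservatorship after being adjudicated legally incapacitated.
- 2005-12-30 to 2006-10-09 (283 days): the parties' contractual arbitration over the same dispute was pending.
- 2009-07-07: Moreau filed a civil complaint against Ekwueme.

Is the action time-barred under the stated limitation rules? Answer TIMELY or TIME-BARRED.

The limitation period began to run on 2003-08-09.
5 years from 2003-08-09 is 2008-08-09.
The pending related arbitration from 2005-12-30 to 2006-10-09 tolled the period for 283 days, extending the deadline to 2009-05-19.
The plaintiff's legal incapacity from 2005-03-07 to 2005-07-19 does not toll the period, because no stated rule makes the plaintiff's incapacity a tolling event.
Nothing else in the chronology tolls or restarts the period.
Filing on 2009-07-07 missed the 2009-05-19 deadline — the action is time-barred.

TIME-BARRED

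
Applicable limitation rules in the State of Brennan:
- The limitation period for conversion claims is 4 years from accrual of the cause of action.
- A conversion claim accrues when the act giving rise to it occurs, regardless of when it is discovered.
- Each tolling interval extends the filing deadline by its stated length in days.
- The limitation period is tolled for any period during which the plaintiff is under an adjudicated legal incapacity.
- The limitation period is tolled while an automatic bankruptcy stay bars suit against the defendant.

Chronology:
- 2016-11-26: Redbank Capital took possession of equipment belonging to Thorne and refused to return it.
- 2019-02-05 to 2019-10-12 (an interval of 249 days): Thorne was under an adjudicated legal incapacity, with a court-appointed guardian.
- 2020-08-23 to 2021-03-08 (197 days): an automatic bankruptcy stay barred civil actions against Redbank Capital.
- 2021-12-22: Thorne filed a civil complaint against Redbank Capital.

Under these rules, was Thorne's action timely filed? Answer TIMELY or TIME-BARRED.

TIMELY

The limitation period began to run on 2016-11-26.
The untolled deadline — 4 years after 2016-11-26 — is 2020-11-26.
The plaintiff's legal incapacity from 2019-02-05 to 2019-10-12 tolled the period for 249 days, extending the deadline to 2021-08-02.
The period was tolled for 197 days by the automatic bankruptcy stay (2020-08-23 to 2021-03-08), pushing the deadline to 2022-02-15.
Filing on 2021-12-22 beat the 2022-02-15 deadline — the action is timely.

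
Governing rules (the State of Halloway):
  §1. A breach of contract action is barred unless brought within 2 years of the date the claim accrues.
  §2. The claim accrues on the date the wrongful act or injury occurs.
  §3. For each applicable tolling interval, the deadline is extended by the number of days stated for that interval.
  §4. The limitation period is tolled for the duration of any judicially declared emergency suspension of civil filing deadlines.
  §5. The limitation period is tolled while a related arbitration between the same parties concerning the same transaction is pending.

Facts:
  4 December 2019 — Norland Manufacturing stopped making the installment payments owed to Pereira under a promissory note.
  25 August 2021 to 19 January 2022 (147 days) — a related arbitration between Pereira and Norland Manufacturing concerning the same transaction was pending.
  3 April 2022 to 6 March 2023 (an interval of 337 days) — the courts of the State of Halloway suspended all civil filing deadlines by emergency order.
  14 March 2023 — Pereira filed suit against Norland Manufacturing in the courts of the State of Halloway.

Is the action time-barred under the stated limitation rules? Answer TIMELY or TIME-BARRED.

The limitation period began to run on 4 December 2019.
2 years from 4 December 2019 is 4 December 2021.
The period was tolled for 147 days by the pending related arbitration (25 August 2021 to 19 January 2022), pushing the deadline to 30 April 2022.
Because the emergency suspension of filing deadlines ran from 3 April 2022 to 6 March 2023, the deadline is extended by 337 days to 2 April 2023.
Filing on 14 March 2023 beat the 2 April 2023 deadline — the action is timely.

TIMELY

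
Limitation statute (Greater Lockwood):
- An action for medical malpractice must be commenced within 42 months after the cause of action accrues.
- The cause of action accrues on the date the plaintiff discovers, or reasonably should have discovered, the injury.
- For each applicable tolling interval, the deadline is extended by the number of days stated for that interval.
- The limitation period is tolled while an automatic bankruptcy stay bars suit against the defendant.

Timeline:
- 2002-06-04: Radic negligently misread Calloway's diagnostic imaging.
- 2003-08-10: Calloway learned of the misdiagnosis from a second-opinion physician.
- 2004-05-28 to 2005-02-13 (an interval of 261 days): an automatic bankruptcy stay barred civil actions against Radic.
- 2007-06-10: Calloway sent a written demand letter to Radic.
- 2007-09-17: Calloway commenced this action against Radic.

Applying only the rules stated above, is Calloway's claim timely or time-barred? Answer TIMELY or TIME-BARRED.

The claim did not accrue until Calloway discovered the injury on 2003-08-10; the 2002-06-04 act date does not start the clock under the stated rule.
Adding the 42 months base period to 2003-08-10 gives a deadline of 2007-02-10, before any tolling.
The period was tolled for 261 days by the automatic bankruptcy stay (2004-05-28 to 2005-02-13), pushing the deadline to 2007-10-29.
The other events in the timeline have no effect on the limitation period under the stated rules.
Filing on 2007-09-17 beat the 2007-10-29 deadline — the action is timely.

TIMELY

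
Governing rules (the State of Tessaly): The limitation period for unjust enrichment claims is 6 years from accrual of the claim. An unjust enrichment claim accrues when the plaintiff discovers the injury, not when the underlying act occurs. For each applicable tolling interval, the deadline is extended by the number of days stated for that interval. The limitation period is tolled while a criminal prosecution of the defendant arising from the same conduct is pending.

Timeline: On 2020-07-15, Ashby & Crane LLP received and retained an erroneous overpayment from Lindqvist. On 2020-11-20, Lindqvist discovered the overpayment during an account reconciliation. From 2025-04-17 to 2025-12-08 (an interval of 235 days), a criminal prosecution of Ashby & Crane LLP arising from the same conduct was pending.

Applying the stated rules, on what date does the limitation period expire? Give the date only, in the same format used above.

2027-07-13

Accrual is tied to discovery, so the period began on 2020-11-20 rather than on 2020-07-15 when the act occurred.
Adding the 6 years base period to 2020-11-20 gives a deadline of 2026-11-20, before any tolling.
The pending criminal prosecution from 2025-04-17 to 2025-12-08 tolled the period for 235 days, extending the deadline to 2027-07-13.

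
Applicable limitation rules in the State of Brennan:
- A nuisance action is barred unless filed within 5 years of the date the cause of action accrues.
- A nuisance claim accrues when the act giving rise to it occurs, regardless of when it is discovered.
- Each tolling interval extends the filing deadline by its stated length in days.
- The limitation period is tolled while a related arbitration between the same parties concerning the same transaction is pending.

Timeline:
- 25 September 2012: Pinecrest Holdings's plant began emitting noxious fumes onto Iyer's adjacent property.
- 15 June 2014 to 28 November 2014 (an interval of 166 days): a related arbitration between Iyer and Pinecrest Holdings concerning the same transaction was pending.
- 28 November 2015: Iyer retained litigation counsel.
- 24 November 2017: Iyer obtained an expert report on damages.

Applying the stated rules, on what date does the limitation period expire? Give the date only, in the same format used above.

The limitation period began to run on 25 September 2012.
Adding the 5 years base period to 25 September 2012 gives a deadline of 25 September 2017, before any tolling.
The pending related arbitration from 15 June 2014 to 28 November 2014 tolled the period for 166 days, extending the deadline to 10 March 2018.
None of the other events listed affects the running of the period under the stated rules.

10 March 2018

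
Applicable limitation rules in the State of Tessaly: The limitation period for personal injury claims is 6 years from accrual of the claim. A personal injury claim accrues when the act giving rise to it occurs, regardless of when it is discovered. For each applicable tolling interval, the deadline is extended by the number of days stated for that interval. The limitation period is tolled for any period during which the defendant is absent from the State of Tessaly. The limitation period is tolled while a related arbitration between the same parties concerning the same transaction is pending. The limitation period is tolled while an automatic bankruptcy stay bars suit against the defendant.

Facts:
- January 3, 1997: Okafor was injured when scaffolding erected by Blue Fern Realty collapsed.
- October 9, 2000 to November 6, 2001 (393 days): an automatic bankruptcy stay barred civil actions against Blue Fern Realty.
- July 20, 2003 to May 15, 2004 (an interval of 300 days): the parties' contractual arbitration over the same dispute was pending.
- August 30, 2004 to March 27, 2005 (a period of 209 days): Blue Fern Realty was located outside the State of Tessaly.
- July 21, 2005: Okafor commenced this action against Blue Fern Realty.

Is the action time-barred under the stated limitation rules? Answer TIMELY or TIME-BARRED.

The claim accrued on January 3, 1997, when the wrongful act occurred.
6 years from January 3, 1997 is January 3, 2003.
The period was tolled for 393 days by the automatic bankruptcy stay (October 9, 2000 to November 6, 2001), pushing the deadline to January 31, 2004.
The pending related arbitration from July 20, 2003 to May 15, 2004 tolled the period for 300 days, extending the deadline to November 26, 2004.
The period was tolled for 209 days by the defendant's absence from the jurisdiction (August 30, 2004 to March 27, 2005), pushing the deadline to June 23, 2005.
Filing on July 21, 2005 missed the June 23, 2005 deadline — the action is time-barred.

TIME-BARRED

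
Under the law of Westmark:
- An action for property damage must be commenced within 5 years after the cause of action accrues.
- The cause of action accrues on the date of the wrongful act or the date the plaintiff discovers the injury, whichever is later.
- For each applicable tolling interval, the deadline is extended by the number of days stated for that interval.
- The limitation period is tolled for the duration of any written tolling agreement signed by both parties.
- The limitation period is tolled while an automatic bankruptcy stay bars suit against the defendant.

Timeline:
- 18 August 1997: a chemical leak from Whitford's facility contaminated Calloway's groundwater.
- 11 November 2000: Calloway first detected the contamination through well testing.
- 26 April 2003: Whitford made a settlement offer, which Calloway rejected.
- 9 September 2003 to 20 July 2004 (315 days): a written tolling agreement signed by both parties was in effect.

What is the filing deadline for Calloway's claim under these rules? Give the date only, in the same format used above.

Taking the later of the act (18 August 1997) and discovery (11 November 2000), the claim accrued on 11 November 2000.
5 years from 11 November 2000 is 11 November 2005.
The period was tolled for 315 days by the written tolling agreement (9 September 2003 to 20 July 2004), pushing the deadline to 22 September 2006.
The other events in the timeline have no effect on the limitation period under the stated rules.

22 September 2006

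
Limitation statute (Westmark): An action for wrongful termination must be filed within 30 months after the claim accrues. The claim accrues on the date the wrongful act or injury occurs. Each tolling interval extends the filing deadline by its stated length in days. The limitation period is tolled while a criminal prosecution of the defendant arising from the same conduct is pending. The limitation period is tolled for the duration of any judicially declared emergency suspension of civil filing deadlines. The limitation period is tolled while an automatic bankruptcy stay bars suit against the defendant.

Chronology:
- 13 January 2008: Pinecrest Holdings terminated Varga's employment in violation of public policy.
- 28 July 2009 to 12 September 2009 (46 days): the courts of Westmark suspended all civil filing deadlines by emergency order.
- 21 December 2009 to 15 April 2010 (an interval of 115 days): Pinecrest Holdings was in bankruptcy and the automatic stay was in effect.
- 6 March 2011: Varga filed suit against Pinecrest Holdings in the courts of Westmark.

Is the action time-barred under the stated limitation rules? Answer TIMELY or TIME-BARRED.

The limitation period began to run on 13 January 2008.
The untolled deadline — 30 months after 13 January 2008 — is 13 July 2010.
The period was tolled for 46 days by the emergency suspension of filing deadlines (28 July 2009 to 12 September 2009), pushing the deadline to 28 August 2010.
Because the automatic bankruptcy stay ran from 21 December 2009 to 15 April 2010, the deadline is extended by 115 days to 21 December 2010.
The 6 March 2011 filing falls after the 21 December 2010 deadline; the claim is time-barred.

TIME-BARRED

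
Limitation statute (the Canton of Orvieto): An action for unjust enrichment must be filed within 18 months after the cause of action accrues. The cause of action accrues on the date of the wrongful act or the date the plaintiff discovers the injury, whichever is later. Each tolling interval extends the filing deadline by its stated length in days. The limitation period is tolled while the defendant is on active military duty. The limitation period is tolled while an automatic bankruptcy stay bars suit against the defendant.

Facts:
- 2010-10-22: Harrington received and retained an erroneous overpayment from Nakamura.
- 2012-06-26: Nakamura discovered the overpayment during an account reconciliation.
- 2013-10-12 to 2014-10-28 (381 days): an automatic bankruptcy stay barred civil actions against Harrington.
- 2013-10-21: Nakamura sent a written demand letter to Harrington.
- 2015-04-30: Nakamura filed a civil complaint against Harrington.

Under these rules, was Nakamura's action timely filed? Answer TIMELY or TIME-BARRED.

TIME-BARRED

The claim accrued on 2012-06-26 — the later of the 2010-10-22 act and the 2012-06-26 discovery.
Adding the 18 months base period to 2012-06-26 gives a deadline of 2013-12-26, before any tolling.
The automatic bankruptcy stay from 2013-10-12 to 2014-10-28 tolled the period for 381 days, extending the deadline to 2015-01-11.
The other events in the timeline have no effect on the limitation period under the stated rules.
Filing on 2015-04-30 missed the 2015-01-11 deadline — the action is time-barred.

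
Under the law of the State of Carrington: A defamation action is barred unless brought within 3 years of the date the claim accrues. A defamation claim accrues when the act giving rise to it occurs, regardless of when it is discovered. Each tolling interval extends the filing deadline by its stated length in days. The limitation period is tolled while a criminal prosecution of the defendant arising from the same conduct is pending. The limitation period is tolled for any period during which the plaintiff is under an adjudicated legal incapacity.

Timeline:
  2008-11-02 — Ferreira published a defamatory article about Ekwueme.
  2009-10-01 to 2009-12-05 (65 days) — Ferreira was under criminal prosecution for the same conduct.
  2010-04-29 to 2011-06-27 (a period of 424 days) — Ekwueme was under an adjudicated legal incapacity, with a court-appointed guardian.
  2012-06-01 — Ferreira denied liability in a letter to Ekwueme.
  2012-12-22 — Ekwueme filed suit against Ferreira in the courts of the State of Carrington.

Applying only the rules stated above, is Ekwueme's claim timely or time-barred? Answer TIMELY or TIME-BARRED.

TIMELY

The claim accrued on 2008-11-02, the date of the act.
Adding the 3 years base period to 2008-11-02 gives a deadline of 2011-11-02, before any tolling.
The period was tolled for 65 days by the pending criminal prosecution (2009-10-01 to 2009-12-05), pushing the deadline to 2012-01-06.
The plaintiff's legal incapacity from 2010-04-29 to 2011-06-27 tolled the period for 424 days, extending the deadline to 2013-03-05.
None of the other events listed affects the running of the period under the stated rules.
The 2012-12-22 filing precedes the 2013-03-05 deadline; the claim is timely.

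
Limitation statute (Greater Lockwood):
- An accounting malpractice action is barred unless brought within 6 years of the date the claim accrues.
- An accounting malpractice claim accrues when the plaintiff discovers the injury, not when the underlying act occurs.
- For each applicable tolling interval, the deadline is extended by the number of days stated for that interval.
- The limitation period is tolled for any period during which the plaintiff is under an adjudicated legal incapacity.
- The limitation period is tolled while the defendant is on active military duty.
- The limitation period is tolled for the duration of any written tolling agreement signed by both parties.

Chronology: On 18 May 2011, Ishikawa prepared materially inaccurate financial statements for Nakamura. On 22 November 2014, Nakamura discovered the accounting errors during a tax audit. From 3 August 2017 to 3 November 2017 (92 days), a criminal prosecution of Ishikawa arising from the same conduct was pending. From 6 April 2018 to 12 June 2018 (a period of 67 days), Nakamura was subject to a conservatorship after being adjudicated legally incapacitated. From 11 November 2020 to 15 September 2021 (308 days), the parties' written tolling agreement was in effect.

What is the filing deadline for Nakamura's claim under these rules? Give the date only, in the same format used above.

2 December 2021

Under the discovery rule, the claim accrued on 22 November 2014, when Nakamura discovered the injury — not on the 18 May 2011 date of the underlying act.
6 years from 22 November 2014 is 22 November 2020.
Because the plaintiff's legal incapacity ran from 6 April 2018 to 12 June 2018, the deadline is extended by 67 days to 28 January 2021.
The written tolling agreement from 11 November 2020 to 15 September 2021 tolled the period for 308 days, extending the deadline to 2 December 2021.
No stated provision tolls the period for a criminal prosecution, so the interval from 3 August 2017 to 3 November 2017 has no effect on the deadline.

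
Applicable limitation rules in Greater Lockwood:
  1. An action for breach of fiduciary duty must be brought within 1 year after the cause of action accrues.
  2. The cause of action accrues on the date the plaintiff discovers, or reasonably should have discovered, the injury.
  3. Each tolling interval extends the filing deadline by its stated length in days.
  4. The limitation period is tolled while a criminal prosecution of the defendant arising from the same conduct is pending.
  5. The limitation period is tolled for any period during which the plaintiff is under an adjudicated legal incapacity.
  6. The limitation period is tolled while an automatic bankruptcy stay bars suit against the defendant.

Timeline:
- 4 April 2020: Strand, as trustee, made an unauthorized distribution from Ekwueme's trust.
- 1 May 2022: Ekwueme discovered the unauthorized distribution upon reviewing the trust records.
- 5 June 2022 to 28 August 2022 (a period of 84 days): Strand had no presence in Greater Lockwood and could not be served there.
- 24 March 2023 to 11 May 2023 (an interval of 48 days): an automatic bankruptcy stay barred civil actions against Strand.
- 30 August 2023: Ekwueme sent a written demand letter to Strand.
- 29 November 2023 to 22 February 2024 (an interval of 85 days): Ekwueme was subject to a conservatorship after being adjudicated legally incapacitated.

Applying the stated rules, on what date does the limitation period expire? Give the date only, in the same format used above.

The claim did not accrue until Ekwueme discovered the injury on 1 May 2022; the 4 April 2020 act date does not start the clock under the stated rule.
Adding the 1 year base period to 1 May 2022 gives a deadline of 1 May 2023, before any tolling.
The automatic bankruptcy stay from 24 March 2023 to 11 May 2023 tolled the period for 48 days, extending the deadline to 18 June 2023.
By the time the plaintiff's legal incapacity began on 29 November 2023, the limitation period had already expired on 18 June 2023; that interval cannot revive it.
No stated provision tolls the period for the defendant's absence, so the interval from 5 June 2022 to 28 August 2022 has no effect on the deadline.
None of the other events listed affects the running of the period under the stated rules.

18 June 2023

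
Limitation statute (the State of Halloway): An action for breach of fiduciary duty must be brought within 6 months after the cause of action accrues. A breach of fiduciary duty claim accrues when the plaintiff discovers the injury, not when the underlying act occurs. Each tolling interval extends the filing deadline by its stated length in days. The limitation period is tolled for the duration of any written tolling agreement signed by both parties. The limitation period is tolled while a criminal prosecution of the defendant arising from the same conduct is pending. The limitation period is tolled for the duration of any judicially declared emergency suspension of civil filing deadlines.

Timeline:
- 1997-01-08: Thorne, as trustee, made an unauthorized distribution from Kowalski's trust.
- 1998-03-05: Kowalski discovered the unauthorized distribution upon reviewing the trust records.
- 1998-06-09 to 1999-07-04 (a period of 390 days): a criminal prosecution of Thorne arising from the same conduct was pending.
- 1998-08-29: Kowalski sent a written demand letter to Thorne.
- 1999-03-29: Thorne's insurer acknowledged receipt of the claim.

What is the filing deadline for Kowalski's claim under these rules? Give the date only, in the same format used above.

1999-09-30

The claim did not accrue until Kowalski discovered the injury on 1998-03-05; the 1997-01-08 act date does not start the clock under the stated rule.
6 months from 1998-03-05 is 1998-09-05.
Because the pending criminal prosecution ran from 1998-06-09 to 1999-07-04, the deadline is extended by 390 days to 1999-09-30.
The other events in the timeline have no effect on the limitation period under the stated rules.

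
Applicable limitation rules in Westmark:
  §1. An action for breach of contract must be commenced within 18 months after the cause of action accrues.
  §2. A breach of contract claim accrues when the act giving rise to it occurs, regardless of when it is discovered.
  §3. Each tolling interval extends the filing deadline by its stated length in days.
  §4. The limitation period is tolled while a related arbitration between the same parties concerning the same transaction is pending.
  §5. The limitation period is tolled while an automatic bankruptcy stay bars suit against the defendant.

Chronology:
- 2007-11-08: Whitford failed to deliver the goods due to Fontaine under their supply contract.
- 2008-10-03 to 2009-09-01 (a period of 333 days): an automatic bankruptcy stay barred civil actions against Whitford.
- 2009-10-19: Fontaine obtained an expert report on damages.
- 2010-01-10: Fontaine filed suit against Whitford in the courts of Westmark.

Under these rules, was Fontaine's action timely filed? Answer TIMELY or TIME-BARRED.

TIMELY

The cause of action accrued on 2007-11-08, the date of the act.
The untolled deadline — 18 months after 2007-11-08 — is 2009-05-08.
The period was tolled for 333 days by the automatic bankruptcy stay (2008-10-03 to 2009-09-01), pushing the deadline to 2010-04-06.
None of the other events listed affects the running of the period under the stated rules.
The 2010-01-10 filing precedes the 2010-04-06 deadline; the claim is timely.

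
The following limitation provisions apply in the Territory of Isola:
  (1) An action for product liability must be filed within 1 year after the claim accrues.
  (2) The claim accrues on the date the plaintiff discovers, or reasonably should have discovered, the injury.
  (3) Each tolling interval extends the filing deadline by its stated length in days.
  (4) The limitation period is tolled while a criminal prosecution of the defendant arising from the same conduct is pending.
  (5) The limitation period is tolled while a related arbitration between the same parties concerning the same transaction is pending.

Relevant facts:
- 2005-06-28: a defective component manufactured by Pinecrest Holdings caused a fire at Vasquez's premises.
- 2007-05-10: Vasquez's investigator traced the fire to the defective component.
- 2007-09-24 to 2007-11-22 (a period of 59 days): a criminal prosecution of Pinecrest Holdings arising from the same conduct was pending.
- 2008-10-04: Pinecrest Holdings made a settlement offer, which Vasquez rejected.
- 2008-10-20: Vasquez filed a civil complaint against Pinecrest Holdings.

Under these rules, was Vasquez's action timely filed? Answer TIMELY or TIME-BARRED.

Accrual is tied to discovery, so the period began on 2007-05-10 rather than on 2005-06-28 when the act occurred.
Adding the 1 year base period to 2007-05-10 gives a deadline of 2008-05-10, before any tolling.
The period was tolled for 59 days by the pending criminal prosecution (2007-09-24 to 2007-11-22), pushing the deadline to 2008-07-08.
The other events in the timeline have no effect on the limitation period under the stated rules.
The 2008-10-20 filing falls after the 2008-07-08 deadline; the claim is time-barred.

TIME-BARRED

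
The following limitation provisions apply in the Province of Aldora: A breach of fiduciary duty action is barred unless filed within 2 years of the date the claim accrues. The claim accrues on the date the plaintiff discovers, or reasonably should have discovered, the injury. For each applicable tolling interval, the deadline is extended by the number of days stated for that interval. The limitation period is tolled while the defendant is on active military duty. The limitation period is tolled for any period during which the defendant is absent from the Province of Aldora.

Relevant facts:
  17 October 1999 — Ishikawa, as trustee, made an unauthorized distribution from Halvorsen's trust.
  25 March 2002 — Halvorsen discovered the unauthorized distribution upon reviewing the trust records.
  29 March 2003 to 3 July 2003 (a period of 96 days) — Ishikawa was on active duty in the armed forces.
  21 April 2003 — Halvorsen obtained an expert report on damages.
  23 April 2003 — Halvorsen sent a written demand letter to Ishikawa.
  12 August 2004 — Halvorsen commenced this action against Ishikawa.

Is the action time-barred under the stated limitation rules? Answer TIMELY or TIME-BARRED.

TIME-BARRED

Accrual is tied to discovery, so the period began on 25 March 2002 rather than on 17 October 1999 when the act occurred.
Adding the 2 years base period to 25 March 2002 gives a deadline of 25 March 2004, before any tolling.
The defendant's active military service from 29 March 2003 to 3 July 2003 tolled the period for 96 days, extending the deadline to 29 June 2004.
None of the other events listed affects the running of the period under the stated rules.
The 12 August 2004 filing falls after the 29 June 2004 deadline; the claim is time-barred.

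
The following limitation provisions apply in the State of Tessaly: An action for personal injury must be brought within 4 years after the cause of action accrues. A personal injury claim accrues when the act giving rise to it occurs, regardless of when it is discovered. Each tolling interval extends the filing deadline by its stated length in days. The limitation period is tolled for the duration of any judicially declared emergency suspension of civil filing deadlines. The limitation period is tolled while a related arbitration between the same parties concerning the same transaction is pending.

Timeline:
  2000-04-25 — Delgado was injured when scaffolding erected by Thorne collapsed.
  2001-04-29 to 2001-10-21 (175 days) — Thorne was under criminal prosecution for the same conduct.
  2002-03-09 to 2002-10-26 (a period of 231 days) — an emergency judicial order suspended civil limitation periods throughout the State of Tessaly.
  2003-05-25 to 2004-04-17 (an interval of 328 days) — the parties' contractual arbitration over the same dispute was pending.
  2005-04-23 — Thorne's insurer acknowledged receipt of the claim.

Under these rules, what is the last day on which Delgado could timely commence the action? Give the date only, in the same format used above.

The limitation period began to run on 2000-04-25.
The untolled deadline — 4 years after 2000-04-25 — is 2004-04-25.
The period was tolled for 231 days by the emergency suspension of filing deadlines (2002-03-09 to 2002-10-26), pushing the deadline to 2004-12-12.
The pending related arbitration from 2003-05-25 to 2004-04-17 tolled the period for 328 days, extending the deadline to 2005-11-05.
No stated provision tolls the period for a criminal prosecution, so the interval from 2001-04-29 to 2001-10-21 has no effect on the deadline.
None of the other events listed affects the running of the period under the stated rules.

2005-11-05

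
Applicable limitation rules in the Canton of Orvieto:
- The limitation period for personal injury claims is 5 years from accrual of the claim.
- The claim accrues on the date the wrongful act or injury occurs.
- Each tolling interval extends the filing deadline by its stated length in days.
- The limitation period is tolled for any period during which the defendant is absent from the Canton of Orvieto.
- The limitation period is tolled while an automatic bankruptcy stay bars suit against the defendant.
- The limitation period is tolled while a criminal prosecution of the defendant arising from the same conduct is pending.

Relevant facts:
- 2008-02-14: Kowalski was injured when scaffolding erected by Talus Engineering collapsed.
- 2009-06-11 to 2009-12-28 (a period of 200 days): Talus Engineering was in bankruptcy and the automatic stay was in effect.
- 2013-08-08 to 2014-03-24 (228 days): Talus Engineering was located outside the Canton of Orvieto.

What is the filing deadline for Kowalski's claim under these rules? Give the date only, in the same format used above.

The claim accrued on 2008-02-14, the date of the act.
Adding the 5 years base period to 2008-02-14 gives a deadline of 2013-02-14, before any tolling.
The automatic bankruptcy stay from 2009-06-11 to 2009-12-28 tolled the period for 200 days, extending the deadline to 2013-09-02.
The defendant's absence from the jurisdiction from 2013-08-08 to 2014-03-24 tolled the period for 228 days, extending the deadline to 2014-04-18.

2014-04-18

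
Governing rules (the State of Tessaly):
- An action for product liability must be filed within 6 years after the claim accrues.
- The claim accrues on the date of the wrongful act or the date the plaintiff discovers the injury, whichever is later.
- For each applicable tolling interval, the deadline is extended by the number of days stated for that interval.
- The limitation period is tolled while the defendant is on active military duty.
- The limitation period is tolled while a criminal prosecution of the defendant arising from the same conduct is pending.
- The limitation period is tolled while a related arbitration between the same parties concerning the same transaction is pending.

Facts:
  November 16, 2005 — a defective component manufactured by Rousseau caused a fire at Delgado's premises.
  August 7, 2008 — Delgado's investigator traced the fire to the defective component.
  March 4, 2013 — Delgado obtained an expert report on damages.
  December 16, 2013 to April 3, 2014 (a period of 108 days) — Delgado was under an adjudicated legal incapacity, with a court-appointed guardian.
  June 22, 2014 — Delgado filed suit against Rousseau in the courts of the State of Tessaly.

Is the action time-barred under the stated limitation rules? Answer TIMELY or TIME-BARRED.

Taking the later of the act (November 16, 2005) and discovery (August 7, 2008), the claim accrued on August 7, 2008.
Adding the 6 years base period to August 7, 2008 gives a deadline of August 7, 2014, before any tolling.
The plaintiff's legal incapacity from December 16, 2013 to April 3, 2014 does not toll the period, because no stated rule makes the plaintiff's incapacity a tolling event.
The other events in the timeline have no effect on the limitation period under the stated rules.
The June 22, 2014 filing precedes the August 7, 2014 deadline; the claim is timely.

TIMELY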